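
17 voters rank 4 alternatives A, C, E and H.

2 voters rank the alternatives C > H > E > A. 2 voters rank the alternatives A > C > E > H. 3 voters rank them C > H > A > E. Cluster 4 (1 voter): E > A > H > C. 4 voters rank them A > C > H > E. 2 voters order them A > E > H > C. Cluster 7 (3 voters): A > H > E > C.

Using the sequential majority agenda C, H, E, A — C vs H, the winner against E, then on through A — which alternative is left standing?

Round 1: C vs H — 11–6, C advances.
Round 2: C vs E — 11–6, C advances.
Round 3: C vs A — 5–12, A advances.
The agenda winner is A.

A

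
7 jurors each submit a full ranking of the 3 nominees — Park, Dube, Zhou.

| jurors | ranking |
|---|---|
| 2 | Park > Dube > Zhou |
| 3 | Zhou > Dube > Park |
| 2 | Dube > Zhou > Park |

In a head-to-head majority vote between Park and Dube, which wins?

Ballots ranking Park above Dube: 2.
Ballots ranking Dube above Park: 7 − 2 = 5.
Dube wins the head-to-head 5–2.

Dube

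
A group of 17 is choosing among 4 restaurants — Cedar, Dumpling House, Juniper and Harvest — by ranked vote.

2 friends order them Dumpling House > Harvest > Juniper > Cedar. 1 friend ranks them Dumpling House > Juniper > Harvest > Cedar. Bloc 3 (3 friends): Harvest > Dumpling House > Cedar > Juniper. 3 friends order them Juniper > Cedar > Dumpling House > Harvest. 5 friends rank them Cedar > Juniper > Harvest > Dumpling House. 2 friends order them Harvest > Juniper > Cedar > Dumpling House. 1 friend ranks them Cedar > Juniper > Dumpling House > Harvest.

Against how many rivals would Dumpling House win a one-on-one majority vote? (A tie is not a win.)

Dumpling House against each rival (17 friends):
Dumpling House vs Cedar: Cedar, 11–6.
Dumpling House vs Juniper: 2+1+3 = 6 for Dumpling House, 11 for Juniper — Juniper by 11–6.
Dumpling House vs Harvest: Dumpling House preferred on 2+1+3+1 = 7 ballots; Harvest wins 10–7.
Dumpling House beats no one; loses to Cedar, Juniper, Harvest — 0 pairwise wins.

0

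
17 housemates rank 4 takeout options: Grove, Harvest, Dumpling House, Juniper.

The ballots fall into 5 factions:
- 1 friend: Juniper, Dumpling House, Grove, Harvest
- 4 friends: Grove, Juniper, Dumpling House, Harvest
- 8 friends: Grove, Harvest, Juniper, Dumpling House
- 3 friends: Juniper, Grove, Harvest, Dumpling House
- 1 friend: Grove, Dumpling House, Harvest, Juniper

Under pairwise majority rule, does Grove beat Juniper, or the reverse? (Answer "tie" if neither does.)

Ballots ranking Grove above Juniper: 4 + 8 + 1 = 13.
Ballots ranking Juniper above Grove: 17 − 13 = 4.
Grove wins the head-to-head 13–4.

Grove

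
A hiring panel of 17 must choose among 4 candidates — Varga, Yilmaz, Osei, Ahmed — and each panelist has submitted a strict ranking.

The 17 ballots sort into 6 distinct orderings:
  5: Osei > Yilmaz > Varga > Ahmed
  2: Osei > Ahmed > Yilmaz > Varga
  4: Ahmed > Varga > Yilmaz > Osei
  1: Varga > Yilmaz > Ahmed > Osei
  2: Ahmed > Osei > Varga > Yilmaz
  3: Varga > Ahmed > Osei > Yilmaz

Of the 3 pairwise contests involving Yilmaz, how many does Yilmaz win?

Yilmaz against each rival (17 committee members):
Yilmaz–Varga: Varga 10–7.
Yilmaz vs Osei: 5 to 12, Osei.
Yilmaz vs Ahmed: 5+1 = 6 for Yilmaz, 11 for Ahmed — Ahmed by 11–6.
Yilmaz beats no one; loses to Varga, Osei, Ahmed — 0 pairwise wins.

0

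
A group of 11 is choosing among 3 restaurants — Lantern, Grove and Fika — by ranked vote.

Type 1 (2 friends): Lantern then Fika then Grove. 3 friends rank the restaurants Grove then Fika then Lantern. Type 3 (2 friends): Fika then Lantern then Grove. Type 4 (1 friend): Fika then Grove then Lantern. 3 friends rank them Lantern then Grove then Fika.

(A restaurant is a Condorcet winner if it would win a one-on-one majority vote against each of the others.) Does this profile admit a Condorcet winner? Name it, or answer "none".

Head-to-head results (11 friends):
Lantern vs Grove: Lantern, 7–4.
Lantern vs Fika: 2+3 = 5 for Lantern, 6 for Fika — Fika by 6–5.
Grove vs Fika: 3+3 = 6 for Grove, 5 for Fika — Grove by 6–5.
Every restaurant loses at least once (Lantern loses to Fika; Grove loses to Lantern; Fika loses to Grove). The majority relation contains the cycle Lantern → Grove → Fika → Lantern, so there is no Condorcet winner.

none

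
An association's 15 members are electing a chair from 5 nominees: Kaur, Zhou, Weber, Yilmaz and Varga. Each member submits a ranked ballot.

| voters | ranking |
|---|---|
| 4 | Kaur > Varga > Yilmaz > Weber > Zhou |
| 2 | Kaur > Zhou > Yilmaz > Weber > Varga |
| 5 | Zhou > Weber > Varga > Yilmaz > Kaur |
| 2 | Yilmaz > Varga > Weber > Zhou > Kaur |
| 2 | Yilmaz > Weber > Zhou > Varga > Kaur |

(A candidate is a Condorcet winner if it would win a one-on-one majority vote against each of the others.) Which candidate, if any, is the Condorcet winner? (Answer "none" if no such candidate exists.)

none

Head-to-head results (15 voters):
Kaur vs Zhou: Zhou, 9–6.
Kaur vs Weber: Weber, 9–6.
Kaur vs Yilmaz: Yilmaz wins 9–6.
Kaur vs Varga: 4+2 = 6 for Kaur, 9 for Varga — Varga by 9–6.
Zhou vs Weber: Weber, 8–7.
Zhou vs Yilmaz: Yilmaz wins 8–7.
Zhou vs Varga: Zhou preferred on 2+5+2 = 9 ballots; Zhou wins 9–6.
Weber vs Yilmaz: 5 for Weber, 10 for Yilmaz — Yilmaz by 10–5.
Weber vs Varga: Weber, 9–6.
Yilmaz vs Varga: Varga wins 9–6.
Every candidate loses at least once (Kaur loses to Zhou; Zhou loses to Weber; Weber loses to Yilmaz; Yilmaz loses to Varga; Varga loses to Zhou). The majority relation contains the cycle Zhou → Varga → Yilmaz → Zhou, so there is no Condorcet winner.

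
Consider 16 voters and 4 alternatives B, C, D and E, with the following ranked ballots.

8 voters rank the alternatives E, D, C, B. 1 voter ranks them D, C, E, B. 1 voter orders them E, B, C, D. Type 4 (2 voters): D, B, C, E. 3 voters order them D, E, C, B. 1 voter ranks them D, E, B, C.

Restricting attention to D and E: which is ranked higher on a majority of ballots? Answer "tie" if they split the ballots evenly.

Ballots ranking D above E: 1 + 2 + 3 + 1 = 7.
Ballots ranking E above D: 16 − 7 = 9.
E wins the head-to-head 9–7.

E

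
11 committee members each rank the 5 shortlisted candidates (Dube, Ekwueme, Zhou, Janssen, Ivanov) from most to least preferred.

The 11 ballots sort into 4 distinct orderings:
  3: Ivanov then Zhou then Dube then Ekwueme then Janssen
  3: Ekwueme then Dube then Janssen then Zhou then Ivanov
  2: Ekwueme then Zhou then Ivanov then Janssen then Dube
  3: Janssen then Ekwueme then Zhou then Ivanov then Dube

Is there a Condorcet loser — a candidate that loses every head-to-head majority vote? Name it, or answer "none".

Pairwise majorities:
Dube vs Ekwueme: 3 for Dube, 8 for Ekwueme — Ekwueme by 8–3.
Dube vs Zhou: Zhou wins 8–3.
Dube vs Janssen: Dube preferred on 3+3 = 6 ballots; Dube wins 6–5.
Dube vs Ivanov: 3 to 8, Ivanov.
Ekwueme–Zhou: Ekwueme 8–3.
Ekwueme vs Janssen: Ekwueme preferred on 3+3+2 = 8 ballots; Ekwueme wins 8–3.
Ekwueme vs Ivanov: Ekwueme wins 8–3.
Zhou vs Janssen: Zhou preferred on 3+2 = 5 ballots; Janssen wins 6–5.
Zhou vs Ivanov: 3+2+3 = 8 for Zhou, 3 for Ivanov — Zhou by 8–3.
Janssen vs Ivanov: Janssen is ranked higher on 3+3 = 6 ballots, Ivanov on 5. Janssen wins 6–5.
No candidate is winless: Dube beats Janssen; Ekwueme beats Dube; Zhou beats Dube; Janssen beats Zhou; Ivanov beats Dube. There is no Condorcet loser.

none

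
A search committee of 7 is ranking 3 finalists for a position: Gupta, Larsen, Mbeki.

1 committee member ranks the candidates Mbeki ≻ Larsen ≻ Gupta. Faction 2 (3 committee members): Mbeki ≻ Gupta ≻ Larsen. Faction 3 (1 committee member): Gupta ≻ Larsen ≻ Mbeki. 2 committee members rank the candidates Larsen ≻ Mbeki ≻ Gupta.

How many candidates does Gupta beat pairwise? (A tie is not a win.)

1

Gupta against each rival (7 committee members):
Gupta vs Larsen: Gupta wins 4–3.
Gupta vs Mbeki: Gupta is ranked higher on 1 ballot, Mbeki on 6. Mbeki wins 6–1.
Gupta beats Larsen; loses to Mbeki — 1 pairwise win.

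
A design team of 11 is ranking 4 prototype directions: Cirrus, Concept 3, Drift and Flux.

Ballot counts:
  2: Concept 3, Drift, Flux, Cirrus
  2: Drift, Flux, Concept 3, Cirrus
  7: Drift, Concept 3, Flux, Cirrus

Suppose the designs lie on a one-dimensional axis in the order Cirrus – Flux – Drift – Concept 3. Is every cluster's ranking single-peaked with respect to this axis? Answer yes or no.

yes

Axis positions: Cirrus=1, Flux=2, Drift=3, Concept 3=4.
Cluster 1 (peak Concept 3 at position 4): ranking walks positions 4-3-2-1, expanding outward from the peak — single-peaked.
Cluster 2 (peak Drift at position 3): ranking walks positions 3-2-4-1, expanding outward from the peak — single-peaked.
Cluster 3 (peak Drift at position 3): ranking walks positions 3-4-2-1, expanding outward from the peak — single-peaked.
Every ranking is single-peaked on this axis.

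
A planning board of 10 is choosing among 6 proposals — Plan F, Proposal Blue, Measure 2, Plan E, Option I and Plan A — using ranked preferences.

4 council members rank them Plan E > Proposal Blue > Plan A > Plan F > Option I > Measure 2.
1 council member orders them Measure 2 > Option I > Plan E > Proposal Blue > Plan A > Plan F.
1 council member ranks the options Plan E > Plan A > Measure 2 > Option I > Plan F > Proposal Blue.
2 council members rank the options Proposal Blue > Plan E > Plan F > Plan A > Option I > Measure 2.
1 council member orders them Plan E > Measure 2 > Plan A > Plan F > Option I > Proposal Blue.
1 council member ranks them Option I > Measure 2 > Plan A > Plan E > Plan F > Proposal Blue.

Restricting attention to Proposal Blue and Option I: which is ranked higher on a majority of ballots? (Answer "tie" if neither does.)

Proposal Blue

Ballots ranking Proposal Blue above Option I: 4 + 2 = 6.
Ballots ranking Option I above Proposal Blue: 10 − 6 = 4.
Proposal Blue wins the head-to-head 6–4.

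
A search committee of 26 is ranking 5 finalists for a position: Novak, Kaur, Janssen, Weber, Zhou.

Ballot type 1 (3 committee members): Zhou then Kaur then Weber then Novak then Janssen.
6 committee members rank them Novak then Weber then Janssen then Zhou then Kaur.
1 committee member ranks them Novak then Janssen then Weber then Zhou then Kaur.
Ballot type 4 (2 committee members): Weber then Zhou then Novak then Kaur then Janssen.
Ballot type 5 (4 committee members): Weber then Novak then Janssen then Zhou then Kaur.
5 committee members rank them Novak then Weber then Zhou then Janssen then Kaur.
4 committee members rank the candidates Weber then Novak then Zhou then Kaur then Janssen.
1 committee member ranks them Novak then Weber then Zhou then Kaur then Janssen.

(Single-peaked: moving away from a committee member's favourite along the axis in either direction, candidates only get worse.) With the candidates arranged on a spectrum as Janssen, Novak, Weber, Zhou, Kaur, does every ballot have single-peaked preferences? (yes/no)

yes

Axis positions: Janssen=1, Novak=2, Weber=3, Zhou=4, Kaur=5.
Ballot type 1 (peak Zhou at position 4): ranking walks positions 4-5-3-2-1, expanding outward from the peak — single-peaked.
Ballot type 2 (peak Novak at position 2): ranking walks positions 2-3-1-4-5, expanding outward from the peak — single-peaked.
Ballot type 3 (peak Novak at position 2): ranking walks positions 2-1-3-4-5, expanding outward from the peak — single-peaked.
Ballot type 4 (peak Weber at position 3): ranking walks positions 3-4-2-5-1, expanding outward from the peak — single-peaked.
Ballot type 5 (peak Weber at position 3): ranking walks positions 3-2-1-4-5, expanding outward from the peak — single-peaked.
Ballot type 6 (peak Novak at position 2): ranking walks positions 2-3-4-1-5, expanding outward from the peak — single-peaked.
Ballot type 7 (peak Weber at position 3): ranking walks positions 3-2-4-5-1, expanding outward from the peak — single-peaked.
Ballot type 8 (peak Novak at position 2): ranking walks positions 2-3-4-5-1, expanding outward from the peak — single-peaked.
Every ranking is single-peaked on this axis.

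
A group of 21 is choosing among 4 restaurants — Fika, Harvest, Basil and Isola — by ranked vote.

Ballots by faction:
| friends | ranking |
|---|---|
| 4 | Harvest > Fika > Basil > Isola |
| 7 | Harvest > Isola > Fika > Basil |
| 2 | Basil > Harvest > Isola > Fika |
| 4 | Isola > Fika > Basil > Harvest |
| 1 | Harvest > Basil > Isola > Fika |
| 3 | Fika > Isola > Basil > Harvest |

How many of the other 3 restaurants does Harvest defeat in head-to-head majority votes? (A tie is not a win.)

3

Harvest against each rival (21 friends):
Harvest vs Fika: Harvest preferred on 4+7+2+1 = 14 ballots; Harvest wins 14–7.
Harvest vs Basil: 4+7+1 = 12 for Harvest, 9 for Basil — Harvest by 12–9.
Harvest vs Isola: 14 to 7, Harvest.
Harvest beats Fika, Basil, Isola — 3 pairwise wins.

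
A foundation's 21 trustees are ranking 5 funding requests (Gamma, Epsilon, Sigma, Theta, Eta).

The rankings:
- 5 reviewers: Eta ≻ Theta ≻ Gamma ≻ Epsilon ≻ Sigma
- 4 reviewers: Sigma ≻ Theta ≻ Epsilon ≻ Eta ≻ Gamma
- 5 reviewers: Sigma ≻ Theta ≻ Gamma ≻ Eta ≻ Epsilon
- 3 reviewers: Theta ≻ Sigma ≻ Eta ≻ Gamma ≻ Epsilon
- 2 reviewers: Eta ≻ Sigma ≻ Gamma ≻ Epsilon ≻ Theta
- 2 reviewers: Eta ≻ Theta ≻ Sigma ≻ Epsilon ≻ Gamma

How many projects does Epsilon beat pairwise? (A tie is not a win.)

Epsilon against each rival (21 reviewers):
Epsilon vs Gamma: Gamma wins 15–6.
Epsilon vs Sigma: Sigma, 16–5.
Epsilon vs Theta: Theta, 19–2.
Epsilon vs Eta: Epsilon preferred on 4 ballots; Eta wins 17–4.
Epsilon beats no one; loses to Gamma, Sigma, Theta, Eta — 0 pairwise wins.

0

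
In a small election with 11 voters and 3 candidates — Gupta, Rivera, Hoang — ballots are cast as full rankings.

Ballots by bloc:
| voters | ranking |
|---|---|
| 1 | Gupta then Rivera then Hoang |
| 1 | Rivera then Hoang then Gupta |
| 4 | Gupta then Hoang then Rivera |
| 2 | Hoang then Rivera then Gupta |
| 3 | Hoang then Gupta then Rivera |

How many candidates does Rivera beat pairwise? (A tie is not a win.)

0

Rivera against each rival (11 voters):
Rivera vs Gupta: 3 to 8, Gupta.
Rivera vs Hoang: Hoang, 9–2.
Rivera beats no one; loses to Gupta, Hoang — 0 pairwise wins.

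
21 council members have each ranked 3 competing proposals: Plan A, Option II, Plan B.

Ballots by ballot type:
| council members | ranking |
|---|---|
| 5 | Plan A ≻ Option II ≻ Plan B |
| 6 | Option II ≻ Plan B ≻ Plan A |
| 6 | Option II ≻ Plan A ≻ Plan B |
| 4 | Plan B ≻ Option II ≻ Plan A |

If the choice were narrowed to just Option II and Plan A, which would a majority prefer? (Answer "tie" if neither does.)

Ballots ranking Option II above Plan A: 6 + 6 + 4 = 16.
Ballots ranking Plan A above Option II: 21 − 16 = 5.
Option II wins the head-to-head 16–5.

Option II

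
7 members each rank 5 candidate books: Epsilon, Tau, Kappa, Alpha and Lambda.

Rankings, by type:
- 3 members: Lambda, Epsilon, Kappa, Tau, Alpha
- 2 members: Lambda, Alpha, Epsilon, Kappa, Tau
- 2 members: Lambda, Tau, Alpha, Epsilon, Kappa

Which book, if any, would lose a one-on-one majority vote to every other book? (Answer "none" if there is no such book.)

Pairwise majorities:
Epsilon vs Tau: Epsilon preferred on 3+2 = 5 ballots; Epsilon wins 5–2.
Epsilon vs Kappa: 7 to 0, Epsilon.
Epsilon vs Alpha: Alpha wins 4–3.
Epsilon vs Lambda: 0 to 7, Lambda.
Tau vs Kappa: Kappa wins 5–2.
Tau vs Alpha: 3+2 = 5 for Tau, 2 for Alpha — Tau by 5–2.
Tau vs Lambda: Tau is ranked higher on 0 ballots, Lambda on 7. Lambda wins 7–0.
Kappa–Alpha: Alpha 4–3.
Kappa–Lambda: Lambda 7–0.
Alpha vs Lambda: Lambda, 7–0.
Every book wins at least one matchup (Epsilon beats Tau; Tau beats Alpha; Kappa beats Tau; Alpha beats Epsilon; Lambda beats Epsilon), so there is no Condorcet loser.

none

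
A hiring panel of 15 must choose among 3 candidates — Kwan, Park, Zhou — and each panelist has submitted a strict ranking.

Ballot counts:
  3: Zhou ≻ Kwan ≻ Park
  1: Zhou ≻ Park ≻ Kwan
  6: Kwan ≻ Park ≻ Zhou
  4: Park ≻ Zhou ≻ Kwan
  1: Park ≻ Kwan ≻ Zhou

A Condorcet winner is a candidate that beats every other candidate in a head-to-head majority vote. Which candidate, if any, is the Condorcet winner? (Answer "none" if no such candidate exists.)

Head-to-head results (15 committee members):
Kwan vs Park: 3+6 = 9 for Kwan, 6 for Park — Kwan by 9–6.
Kwan vs Zhou: Kwan is ranked higher on 6+1 = 7 ballots, Zhou on 8. Zhou wins 8–7.
Park vs Zhou: 11 to 4, Park.
No candidate is unbeaten: Kwan loses to Zhou; Park loses to Kwan; Zhou loses to Park. In particular Kwan → Park → Zhou → Kwan is a majority cycle — no Condorcet winner exists.

none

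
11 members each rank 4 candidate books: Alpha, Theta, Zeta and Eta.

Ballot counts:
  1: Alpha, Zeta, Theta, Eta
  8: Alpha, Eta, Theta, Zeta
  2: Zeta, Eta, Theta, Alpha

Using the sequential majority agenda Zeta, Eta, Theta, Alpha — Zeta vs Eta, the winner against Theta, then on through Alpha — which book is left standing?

Alpha

Round 1: Zeta vs Eta — 3–8, Eta advances.
Round 2: Eta vs Theta — 10–1, Eta advances.
Round 3: Eta vs Alpha — 2–9, Alpha advances.
Alpha survives the agenda.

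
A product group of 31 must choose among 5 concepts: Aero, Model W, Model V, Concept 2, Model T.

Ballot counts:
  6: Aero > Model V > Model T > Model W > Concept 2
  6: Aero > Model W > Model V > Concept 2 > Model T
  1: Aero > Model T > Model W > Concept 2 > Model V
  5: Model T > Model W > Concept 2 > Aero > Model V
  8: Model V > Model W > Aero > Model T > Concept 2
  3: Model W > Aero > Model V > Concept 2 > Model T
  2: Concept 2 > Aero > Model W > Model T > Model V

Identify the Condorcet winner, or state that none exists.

Model W

Pairwise majorities:
Aero–Model W: Model W 16–15.
Aero vs Model V: Aero wins 23–8.
Aero vs Concept 2: 24 to 7, Aero.
Aero vs Model T: Aero wins 26–5.
Model W vs Model V: Model W wins 17–14.
Model W vs Concept 2: 29 to 2, Model W.
Model W vs Model T: Model W is ranked higher on 6+8+3+2 = 19 ballots, Model T on 12. Model W wins 19–12.
Model V vs Concept 2: Model V is ranked higher on 6+6+8+3 = 23 ballots, Concept 2 on 8. Model V wins 23–8.
Model V vs Model T: 23 to 8, Model V.
Concept 2 vs Model T: Concept 2 preferred on 6+3+2 = 11 ballots; Model T wins 20–11.
Model W wins every pairwise contest, so Model W is the Condorcet winner.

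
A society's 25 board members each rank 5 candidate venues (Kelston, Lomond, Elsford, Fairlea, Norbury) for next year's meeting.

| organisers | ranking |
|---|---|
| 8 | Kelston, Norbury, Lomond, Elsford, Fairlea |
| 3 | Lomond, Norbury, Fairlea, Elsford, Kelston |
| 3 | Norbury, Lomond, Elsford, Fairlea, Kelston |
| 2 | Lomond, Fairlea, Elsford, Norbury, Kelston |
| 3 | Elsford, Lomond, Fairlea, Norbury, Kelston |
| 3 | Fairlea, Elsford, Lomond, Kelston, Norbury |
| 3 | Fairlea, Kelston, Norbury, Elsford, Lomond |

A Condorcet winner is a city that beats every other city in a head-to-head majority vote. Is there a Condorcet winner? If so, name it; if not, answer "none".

none

Pairwise majorities:
Kelston vs Lomond: 8+3 = 11 for Kelston, 14 for Lomond — Lomond by 14–11.
Kelston vs Elsford: Elsford wins 14–11.
Kelston vs Fairlea: Fairlea wins 17–8.
Kelston vs Norbury: Kelston, 14–11.
Lomond vs Elsford: 8+3+3+2 = 16 for Lomond, 9 for Elsford — Lomond by 16–9.
Lomond vs Fairlea: 8+3+3+2+3 = 19 for Lomond, 6 for Fairlea — Lomond by 19–6.
Lomond–Norbury: Norbury 14–11.
Elsford vs Fairlea: 8+3+3 = 14 for Elsford, 11 for Fairlea — Elsford by 14–11.
Elsford vs Norbury: Elsford preferred on 2+3+3 = 8 ballots; Norbury wins 17–8.
Fairlea vs Norbury: Fairlea is ranked higher on 2+3+3+3 = 11 ballots, Norbury on 14. Norbury wins 14–11.
No city is unbeaten: Kelston loses to Lomond; Lomond loses to Norbury; Elsford loses to Lomond; Fairlea loses to Lomond; Norbury loses to Kelston. In particular Kelston > Norbury > Lomond > Kelston is a majority cycle — no Condorcet winner exists.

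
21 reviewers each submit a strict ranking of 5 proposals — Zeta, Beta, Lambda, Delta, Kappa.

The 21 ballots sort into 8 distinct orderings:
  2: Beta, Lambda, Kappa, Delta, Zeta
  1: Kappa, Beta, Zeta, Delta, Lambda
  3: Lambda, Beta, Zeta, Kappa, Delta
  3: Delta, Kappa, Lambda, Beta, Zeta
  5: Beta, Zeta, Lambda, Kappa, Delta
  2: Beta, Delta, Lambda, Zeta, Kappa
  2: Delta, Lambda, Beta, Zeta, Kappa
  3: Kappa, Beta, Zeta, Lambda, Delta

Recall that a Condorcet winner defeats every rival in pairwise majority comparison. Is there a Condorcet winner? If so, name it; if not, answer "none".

Check each pair by majority over 21 ballots:
Zeta vs Beta: Zeta preferred on 0 ballots; Beta wins 21–0.
Zeta vs Lambda: Zeta preferred on 1+5+3 = 9 ballots; Lambda wins 12–9.
Zeta vs Delta: Zeta is ranked higher on 1+3+5+3 = 12 ballots, Delta on 9. Zeta wins 12–9.
Zeta vs Kappa: 3+5+2+2 = 12 for Zeta, 9 for Kappa — Zeta by 12–9.
Beta vs Lambda: 13 to 8, Beta.
Beta vs Delta: 16 to 5, Beta.
Beta vs Kappa: 14 to 7, Beta.
Lambda vs Delta: Lambda is ranked higher on 2+3+5+3 = 13 ballots, Delta on 8. Lambda wins 13–8.
Lambda vs Kappa: 2+3+5+2+2 = 14 for Lambda, 7 for Kappa — Lambda by 14–7.
Delta vs Kappa: 7 to 14, Kappa.
Beta beats each of Zeta, Lambda, Delta, Kappa — Beta is the Condorcet winner.

Beta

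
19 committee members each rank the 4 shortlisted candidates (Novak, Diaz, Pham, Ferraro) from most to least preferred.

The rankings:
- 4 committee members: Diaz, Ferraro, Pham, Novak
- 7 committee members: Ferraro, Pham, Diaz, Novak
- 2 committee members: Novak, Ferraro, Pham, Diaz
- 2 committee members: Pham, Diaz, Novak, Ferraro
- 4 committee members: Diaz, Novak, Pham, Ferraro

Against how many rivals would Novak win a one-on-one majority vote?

0

Novak against each rival (19 committee members):
Novak vs Diaz: Novak preferred on 2 ballots; Diaz wins 17–2.
Novak vs Pham: Pham wins 13–6.
Novak–Ferraro: Ferraro 11–8.
Novak beats no one; loses to Diaz, Pham, Ferraro — 0 pairwise wins.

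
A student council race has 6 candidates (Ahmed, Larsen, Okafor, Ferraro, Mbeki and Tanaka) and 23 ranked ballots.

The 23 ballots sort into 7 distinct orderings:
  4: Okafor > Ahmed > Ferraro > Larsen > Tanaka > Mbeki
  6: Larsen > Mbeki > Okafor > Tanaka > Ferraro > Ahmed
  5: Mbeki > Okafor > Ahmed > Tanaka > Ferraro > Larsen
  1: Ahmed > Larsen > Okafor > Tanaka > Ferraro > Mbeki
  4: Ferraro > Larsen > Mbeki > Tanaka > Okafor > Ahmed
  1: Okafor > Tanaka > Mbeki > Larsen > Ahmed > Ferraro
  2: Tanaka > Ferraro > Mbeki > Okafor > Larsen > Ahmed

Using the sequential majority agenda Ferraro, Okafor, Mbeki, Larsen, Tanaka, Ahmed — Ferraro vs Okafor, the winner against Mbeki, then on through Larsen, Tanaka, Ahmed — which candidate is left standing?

Larsen

Round 1: Ferraro vs Okafor — 6–17, Okafor advances.
Round 2: Okafor vs Mbeki — 6–17, Mbeki advances.
Round 3: Mbeki vs Larsen — 8–15, Larsen advances.
Round 4: Larsen vs Tanaka — 15–8, Larsen advances.
Round 5: Larsen vs Ahmed — 13–10, Larsen advances.
Larsen survives the agenda.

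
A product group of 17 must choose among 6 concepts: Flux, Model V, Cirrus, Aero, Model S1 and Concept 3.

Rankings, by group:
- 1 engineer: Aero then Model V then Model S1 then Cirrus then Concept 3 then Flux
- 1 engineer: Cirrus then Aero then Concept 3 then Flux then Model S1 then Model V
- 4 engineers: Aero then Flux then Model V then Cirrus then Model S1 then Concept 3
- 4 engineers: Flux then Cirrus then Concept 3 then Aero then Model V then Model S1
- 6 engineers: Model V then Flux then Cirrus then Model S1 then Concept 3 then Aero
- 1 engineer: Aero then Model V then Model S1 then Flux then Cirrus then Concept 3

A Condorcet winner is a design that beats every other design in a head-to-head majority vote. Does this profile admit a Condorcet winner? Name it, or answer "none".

Flux

Pairwise majorities:
Flux vs Model V: Flux is ranked higher on 1+4+4 = 9 ballots, Model V on 8. Flux wins 9–8.
Flux vs Cirrus: Flux wins 15–2.
Flux vs Aero: Flux, 10–7.
Flux vs Model S1: Flux, 15–2.
Flux vs Concept 3: 4+4+6+1 = 15 for Flux, 2 for Concept 3 — Flux by 15–2.
Model V vs Cirrus: Model V is ranked higher on 1+4+6+1 = 12 ballots, Cirrus on 5. Model V wins 12–5.
Model V vs Aero: Model V is ranked higher on 6 ballots, Aero on 11. Aero wins 11–6.
Model V–Model S1: Model V 16–1.
Model V vs Concept 3: 12 to 5, Model V.
Cirrus vs Aero: 1+4+6 = 11 for Cirrus, 6 for Aero — Cirrus by 11–6.
Cirrus vs Model S1: 1+4+4+6 = 15 for Cirrus, 2 for Model S1 — Cirrus by 15–2.
Cirrus vs Concept 3: 17 to 0, Cirrus.
Aero–Model S1: Aero 11–6.
Aero vs Concept 3: Concept 3, 10–7.
Model S1 vs Concept 3: Model S1 preferred on 1+4+6+1 = 12 ballots; Model S1 wins 12–5.
Flux wins every pairwise contest, so Flux is the Condorcet winner.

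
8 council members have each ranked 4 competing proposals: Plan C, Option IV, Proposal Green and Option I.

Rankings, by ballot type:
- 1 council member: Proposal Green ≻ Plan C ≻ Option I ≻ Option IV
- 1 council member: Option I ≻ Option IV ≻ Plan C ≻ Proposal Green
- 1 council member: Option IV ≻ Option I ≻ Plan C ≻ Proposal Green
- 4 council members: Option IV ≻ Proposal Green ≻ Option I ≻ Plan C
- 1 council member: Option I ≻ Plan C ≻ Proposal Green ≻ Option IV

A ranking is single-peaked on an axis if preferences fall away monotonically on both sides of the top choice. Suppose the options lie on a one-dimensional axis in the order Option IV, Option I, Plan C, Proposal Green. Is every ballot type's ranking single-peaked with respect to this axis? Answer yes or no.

no

Axis positions: Option IV=1, Option I=2, Plan C=3, Proposal Green=4.
Ballot type 1 (peak Proposal Green at position 4): ranking walks positions 4-3-2-1, expanding outward from the peak — single-peaked.
Ballot type 2 (peak Option I at position 2): ranking walks positions 2-1-3-4, expanding outward from the peak — single-peaked.
Ballot type 3 (peak Option IV at position 1): ranking walks positions 1-2-3-4, expanding outward from the peak — single-peaked.
Ballot type 4: ranking walks positions 1-4-2-3; Proposal Green is ranked above Option I even though Option I lies between Proposal Green and the peak Option IV on the axis — preferences dip and rise again. Not single-peaked.
Ballot type 5 (peak Option I at position 2): ranking walks positions 2-3-4-1, expanding outward from the peak — single-peaked.
Ballot type 4 violates single-peakedness, so the profile is not single-peaked on this axis.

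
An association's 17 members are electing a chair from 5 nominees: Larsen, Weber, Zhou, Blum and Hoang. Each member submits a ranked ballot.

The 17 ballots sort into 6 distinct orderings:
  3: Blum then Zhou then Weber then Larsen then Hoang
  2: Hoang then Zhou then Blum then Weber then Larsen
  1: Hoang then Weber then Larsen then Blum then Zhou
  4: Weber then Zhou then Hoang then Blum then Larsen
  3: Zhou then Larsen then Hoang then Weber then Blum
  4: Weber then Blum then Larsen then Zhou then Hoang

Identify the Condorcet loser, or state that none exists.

Head-to-head results (17 voters):
Larsen vs Weber: Weber, 14–3.
Larsen vs Zhou: Larsen preferred on 1+4 = 5 ballots; Zhou wins 12–5.
Larsen vs Blum: Blum, 13–4.
Larsen vs Hoang: Larsen wins 10–7.
Weber–Zhou: Weber 9–8.
Weber vs Blum: Weber, 12–5.
Weber vs Hoang: Weber wins 11–6.
Zhou–Blum: Zhou 9–8.
Zhou vs Hoang: Zhou, 14–3.
Blum vs Hoang: Blum preferred on 3+4 = 7 ballots; Hoang wins 10–7.
No candidate is winless: Larsen beats Hoang; Weber beats Larsen; Zhou beats Larsen; Blum beats Larsen; Hoang beats Blum. There is no Condorcet loser.

none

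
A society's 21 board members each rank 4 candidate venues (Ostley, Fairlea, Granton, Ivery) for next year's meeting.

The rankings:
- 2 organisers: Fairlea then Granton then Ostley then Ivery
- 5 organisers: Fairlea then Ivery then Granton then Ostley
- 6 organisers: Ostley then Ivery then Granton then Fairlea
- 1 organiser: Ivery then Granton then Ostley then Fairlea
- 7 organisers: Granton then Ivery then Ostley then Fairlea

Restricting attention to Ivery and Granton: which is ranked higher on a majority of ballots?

Ivery

Ballots ranking Ivery above Granton: 5 + 6 + 1 = 12.
Ballots ranking Granton above Ivery: 21 − 12 = 9.
Ivery wins the head-to-head 12–9.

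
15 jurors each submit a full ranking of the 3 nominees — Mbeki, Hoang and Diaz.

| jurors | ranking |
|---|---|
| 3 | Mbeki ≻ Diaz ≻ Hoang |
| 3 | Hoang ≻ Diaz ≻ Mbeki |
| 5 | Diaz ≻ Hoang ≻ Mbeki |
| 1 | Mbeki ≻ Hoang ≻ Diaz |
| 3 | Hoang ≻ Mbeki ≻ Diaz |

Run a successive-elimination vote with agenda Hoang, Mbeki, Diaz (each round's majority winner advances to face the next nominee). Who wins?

Diaz

Round 1: Hoang vs Mbeki — 11–4, Hoang advances.
Round 2: Hoang vs Diaz — 7–8, Diaz advances.
The agenda winner is Diaz.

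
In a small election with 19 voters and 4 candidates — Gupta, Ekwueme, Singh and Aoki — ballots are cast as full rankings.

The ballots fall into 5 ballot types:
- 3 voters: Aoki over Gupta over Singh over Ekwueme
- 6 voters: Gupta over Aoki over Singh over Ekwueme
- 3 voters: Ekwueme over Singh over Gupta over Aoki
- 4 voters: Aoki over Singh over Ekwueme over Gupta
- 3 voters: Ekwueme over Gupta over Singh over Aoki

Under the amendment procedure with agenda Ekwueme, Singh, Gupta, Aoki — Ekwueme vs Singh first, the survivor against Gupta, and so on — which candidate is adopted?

Gupta

Round 1: Ekwueme vs Singh — 6–13, Singh advances.
Round 2: Singh vs Gupta — 7–12, Gupta advances.
Round 3: Gupta vs Aoki — 12–7, Gupta advances.
Gupta survives the agenda.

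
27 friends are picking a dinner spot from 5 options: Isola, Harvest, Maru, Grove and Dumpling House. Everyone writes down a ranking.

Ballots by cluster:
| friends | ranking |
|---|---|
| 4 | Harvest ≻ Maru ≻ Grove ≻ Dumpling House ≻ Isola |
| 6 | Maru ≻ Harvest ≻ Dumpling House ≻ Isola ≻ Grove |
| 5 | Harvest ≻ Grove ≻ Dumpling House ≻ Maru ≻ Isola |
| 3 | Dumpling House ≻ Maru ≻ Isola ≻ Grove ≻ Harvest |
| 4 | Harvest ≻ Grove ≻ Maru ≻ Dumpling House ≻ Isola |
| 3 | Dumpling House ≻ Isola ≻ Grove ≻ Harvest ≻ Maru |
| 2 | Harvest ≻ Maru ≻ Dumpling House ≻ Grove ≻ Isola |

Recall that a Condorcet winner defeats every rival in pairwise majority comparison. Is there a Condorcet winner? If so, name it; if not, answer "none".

Harvest

Head-to-head results (27 friends):
Isola vs Harvest: Harvest wins 21–6.
Isola vs Maru: Maru wins 24–3.
Isola vs Grove: Grove, 15–12.
Isola vs Dumpling House: 0 for Isola, 27 for Dumpling House — Dumpling House by 27–0.
Harvest vs Maru: Harvest wins 18–9.
Harvest–Grove: Harvest 21–6.
Harvest–Dumpling House: Harvest 21–6.
Maru vs Grove: 15 to 12, Maru.
Maru vs Dumpling House: Maru preferred on 4+6+4+2 = 16 ballots; Maru wins 16–11.
Grove vs Dumpling House: Grove is ranked higher on 4+5+4 = 13 ballots, Dumpling House on 14. Dumpling House wins 14–13.
Harvest wins every pairwise contest, so Harvest is the Condorcet winner.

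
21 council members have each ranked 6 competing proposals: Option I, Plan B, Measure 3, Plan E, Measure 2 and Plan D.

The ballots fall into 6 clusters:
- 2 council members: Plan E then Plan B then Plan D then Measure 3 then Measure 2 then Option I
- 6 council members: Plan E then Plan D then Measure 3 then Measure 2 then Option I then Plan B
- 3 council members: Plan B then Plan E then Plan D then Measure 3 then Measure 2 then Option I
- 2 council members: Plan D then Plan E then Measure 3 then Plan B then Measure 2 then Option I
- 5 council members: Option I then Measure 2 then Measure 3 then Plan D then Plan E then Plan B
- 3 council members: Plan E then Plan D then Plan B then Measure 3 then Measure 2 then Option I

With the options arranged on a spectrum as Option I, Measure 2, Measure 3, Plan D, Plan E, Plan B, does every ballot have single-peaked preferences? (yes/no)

Axis positions: Option I=1, Measure 2=2, Measure 3=3, Plan D=4, Plan E=5, Plan B=6.
Cluster 1 (peak Plan E at position 5): ranking walks positions 5-6-4-3-2-1, expanding outward from the peak — single-peaked.
Cluster 2 (peak Plan E at position 5): ranking walks positions 5-4-3-2-1-6, expanding outward from the peak — single-peaked.
Cluster 3 (peak Plan B at position 6): ranking walks positions 6-5-4-3-2-1, expanding outward from the peak — single-peaked.
Cluster 4 (peak Plan D at position 4): ranking walks positions 4-5-3-6-2-1, expanding outward from the peak — single-peaked.
Cluster 5 (peak Option I at position 1): ranking walks positions 1-2-3-4-5-6, expanding outward from the peak — single-peaked.
Cluster 6 (peak Plan E at position 5): ranking walks positions 5-4-6-3-2-1, expanding outward from the peak — single-peaked.
Every ranking is single-peaked on this axis.

yes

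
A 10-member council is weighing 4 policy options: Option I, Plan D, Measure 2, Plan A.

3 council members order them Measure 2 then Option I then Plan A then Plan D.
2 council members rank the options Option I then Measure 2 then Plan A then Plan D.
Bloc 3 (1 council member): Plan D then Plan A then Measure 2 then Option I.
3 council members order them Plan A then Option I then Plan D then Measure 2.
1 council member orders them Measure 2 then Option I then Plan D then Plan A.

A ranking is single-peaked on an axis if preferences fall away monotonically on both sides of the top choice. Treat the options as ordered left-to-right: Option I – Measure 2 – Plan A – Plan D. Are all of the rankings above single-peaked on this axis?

no

Axis positions: Option I=1, Measure 2=2, Plan A=3, Plan D=4.
Bloc 1 (peak Measure 2 at position 2): ranking walks positions 2-1-3-4, expanding outward from the peak — single-peaked.
Bloc 2 (peak Option I at position 1): ranking walks positions 1-2-3-4, expanding outward from the peak — single-peaked.
Bloc 3 (peak Plan D at position 4): ranking walks positions 4-3-2-1, expanding outward from the peak — single-peaked.
Bloc 4: ranking walks positions 3-1-4-2; Option I is ranked above Measure 2 even though Measure 2 lies between Option I and the peak Plan A on the axis — preferences dip and rise again. Not single-peaked.
Bloc 5: ranking walks positions 2-1-4-3; Plan D is ranked above Plan A even though Plan A lies between Plan D and the peak Measure 2 on the axis — preferences dip and rise again. Not single-peaked.
Bloc 4 violates single-peakedness, so the profile is not single-peaked on this axis.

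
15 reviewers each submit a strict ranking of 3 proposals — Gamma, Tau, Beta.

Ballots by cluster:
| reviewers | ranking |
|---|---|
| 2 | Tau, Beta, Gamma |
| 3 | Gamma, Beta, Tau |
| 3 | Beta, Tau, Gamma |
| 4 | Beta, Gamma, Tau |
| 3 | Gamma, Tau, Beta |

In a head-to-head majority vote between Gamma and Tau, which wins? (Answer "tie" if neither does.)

Gamma

Ballots ranking Gamma above Tau: 3 + 4 + 3 = 10.
Ballots ranking Tau above Gamma: 15 − 10 = 5.
Gamma wins the head-to-head 10–5.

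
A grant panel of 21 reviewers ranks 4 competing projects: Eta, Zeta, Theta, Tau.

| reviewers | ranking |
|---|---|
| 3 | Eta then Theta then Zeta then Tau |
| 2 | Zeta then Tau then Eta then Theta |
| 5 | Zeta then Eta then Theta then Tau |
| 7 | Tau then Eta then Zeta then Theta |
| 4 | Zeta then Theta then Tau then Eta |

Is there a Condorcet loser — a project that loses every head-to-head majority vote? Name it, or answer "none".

Head-to-head results (21 reviewers):
Eta vs Zeta: Zeta wins 11–10.
Eta vs Theta: Eta preferred on 3+2+5+7 = 17 ballots; Eta wins 17–4.
Eta vs Tau: Eta preferred on 3+5 = 8 ballots; Tau wins 13–8.
Zeta vs Theta: Zeta wins 18–3.
Zeta–Tau: Zeta 14–7.
Theta vs Tau: Theta wins 12–9.
No project is winless: Eta beats Theta; Zeta beats Eta; Theta beats Tau; Tau beats Eta. There is no Condorcet loser.

none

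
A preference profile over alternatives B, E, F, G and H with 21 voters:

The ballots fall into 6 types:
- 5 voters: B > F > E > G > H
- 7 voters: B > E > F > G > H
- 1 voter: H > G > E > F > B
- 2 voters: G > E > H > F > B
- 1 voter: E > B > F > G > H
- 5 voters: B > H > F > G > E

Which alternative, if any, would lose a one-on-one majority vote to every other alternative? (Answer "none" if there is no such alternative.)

Pairwise majorities:
B–E: B 17–4.
B vs F: B preferred on 5+7+1+5 = 18 ballots; B wins 18–3.
B–G: B 18–3.
B–H: B 18–3.
E vs F: 7+1+2+1 = 11 for E, 10 for F — E by 11–10.
E vs G: 5+7+1 = 13 for E, 8 for G — E by 13–8.
E vs H: E wins 15–6.
F vs G: F wins 18–3.
F vs H: 13 to 8, F.
G vs H: 5+7+2+1 = 15 for G, 6 for H — G by 15–6.
H is beaten in every head-to-head and is the Condorcet loser.

H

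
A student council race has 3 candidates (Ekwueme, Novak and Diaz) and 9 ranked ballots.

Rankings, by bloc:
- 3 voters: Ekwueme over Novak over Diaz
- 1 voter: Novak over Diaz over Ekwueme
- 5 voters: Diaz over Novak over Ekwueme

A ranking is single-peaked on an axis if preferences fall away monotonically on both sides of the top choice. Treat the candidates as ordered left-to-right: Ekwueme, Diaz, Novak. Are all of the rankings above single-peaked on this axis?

Axis positions: Ekwueme=1, Diaz=2, Novak=3.
Bloc 1: ranking walks positions 1-3-2; Novak is ranked above Diaz even though Diaz lies between Novak and the peak Ekwueme on the axis — preferences dip and rise again. Not single-peaked.
Bloc 2 (peak Novak at position 3): ranking walks positions 3-2-1, expanding outward from the peak — single-peaked.
Bloc 3 (peak Diaz at position 2): ranking walks positions 2-3-1, expanding outward from the peak — single-peaked.
Bloc 1 violates single-peakedness, so the profile is not single-peaked on this axis.

no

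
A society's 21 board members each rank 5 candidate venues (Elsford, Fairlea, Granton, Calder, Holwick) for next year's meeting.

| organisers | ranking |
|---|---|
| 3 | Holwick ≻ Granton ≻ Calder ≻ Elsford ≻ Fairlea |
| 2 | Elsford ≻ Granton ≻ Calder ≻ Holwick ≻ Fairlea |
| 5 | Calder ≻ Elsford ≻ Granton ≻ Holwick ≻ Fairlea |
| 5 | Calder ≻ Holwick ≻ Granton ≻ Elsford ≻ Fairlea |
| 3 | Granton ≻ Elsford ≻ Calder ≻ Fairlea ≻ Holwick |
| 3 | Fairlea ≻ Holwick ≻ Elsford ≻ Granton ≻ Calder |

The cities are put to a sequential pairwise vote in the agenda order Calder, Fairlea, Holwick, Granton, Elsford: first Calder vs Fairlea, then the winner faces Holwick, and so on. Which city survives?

Granton

Round 1: Calder vs Fairlea — 18–3, Calder advances.
Round 2: Calder vs Holwick — 15–6, Calder advances.
Round 3: Calder vs Granton — 10–11, Granton advances.
Round 4: Granton vs Elsford — 11–10, Granton advances.
The agenda winner is Granton.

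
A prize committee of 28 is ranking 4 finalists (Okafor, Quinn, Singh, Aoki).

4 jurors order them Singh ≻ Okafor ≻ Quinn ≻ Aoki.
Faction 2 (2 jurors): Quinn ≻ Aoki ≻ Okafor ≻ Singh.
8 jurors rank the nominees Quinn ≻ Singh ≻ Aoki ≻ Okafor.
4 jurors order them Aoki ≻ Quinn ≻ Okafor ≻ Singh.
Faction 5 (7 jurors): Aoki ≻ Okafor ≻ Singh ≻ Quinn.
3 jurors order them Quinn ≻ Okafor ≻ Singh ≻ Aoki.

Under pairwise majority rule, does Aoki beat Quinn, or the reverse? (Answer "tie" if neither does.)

Quinn

Ballots ranking Aoki above Quinn: 4 + 7 = 11.
Ballots ranking Quinn above Aoki: 28 − 11 = 17.
Quinn wins the head-to-head 17–11.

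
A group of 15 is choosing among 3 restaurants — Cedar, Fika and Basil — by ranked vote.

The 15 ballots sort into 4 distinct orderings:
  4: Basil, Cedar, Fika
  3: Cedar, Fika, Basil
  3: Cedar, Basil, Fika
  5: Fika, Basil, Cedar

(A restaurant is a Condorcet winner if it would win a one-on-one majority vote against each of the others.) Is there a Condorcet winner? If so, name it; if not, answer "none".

Check each pair by majority over 15 ballots:
Cedar vs Fika: Cedar, 10–5.
Cedar–Basil: Basil 9–6.
Fika–Basil: Fika 8–7.
No restaurant is unbeaten: Cedar loses to Basil; Fika loses to Cedar; Basil loses to Fika. In particular Cedar → Fika → Basil → Cedar is a majority cycle — no Condorcet winner exists.

none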